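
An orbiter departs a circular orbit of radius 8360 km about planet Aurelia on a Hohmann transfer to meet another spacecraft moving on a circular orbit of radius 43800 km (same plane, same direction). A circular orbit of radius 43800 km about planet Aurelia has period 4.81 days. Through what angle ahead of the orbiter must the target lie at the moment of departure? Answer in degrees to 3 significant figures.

φ = 97.3°

From Kepler's third law T² = 4π²r³/μ at r = 43800 km, T = 4.81 days = 4.81 × 86400 s = 4.15584×10^5 s: μ = 4π²r³/T² = 19207.2 km³/s².
Transfer-ellipse semi-major axis a_t = (r₁ + r₂)/2 = (8360 + 43800)/2 = 26080 km.
Transfer time t = π√(a_t³/μ) = 95472.7 s.
The target's mean motion on its circular orbit is ω₂ = √(μ/r₂³) = 1.51189×10^-5 rad/s.
Angle swept by the target during transfer: ω₂·t = 1.4434 rad = 82.70°.
The orbiter traverses 180° on the transfer ellipse, so the target must lead by 180° − 82.70° = 97.3°.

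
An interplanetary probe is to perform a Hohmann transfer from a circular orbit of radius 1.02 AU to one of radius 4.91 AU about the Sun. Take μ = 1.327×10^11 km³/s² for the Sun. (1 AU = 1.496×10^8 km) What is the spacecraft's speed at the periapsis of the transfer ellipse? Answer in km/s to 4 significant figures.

v = 37.95 km/s

In km: r₁ = 1.02 × 1.496×10^8 = 1.52592×10^8 km; r₂ = 4.91 × 1.496×10^8 = 7.34536×10^8 km.
The Hohmann ellipse has a_t = (r₁ + r₂)/2 = 4.43564×10^8 km.
The periapsis of the transfer ellipse is at r = 1.52592×10^8 km.
Applying v² = μ(2/r − 1/a_t): v = 37.95 km/s.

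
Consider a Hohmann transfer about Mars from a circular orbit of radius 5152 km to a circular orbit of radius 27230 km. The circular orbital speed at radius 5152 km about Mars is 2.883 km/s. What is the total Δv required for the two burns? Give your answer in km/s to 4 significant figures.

From the circular-orbit relation v² = μ/r at r = 5152 km: μ = v²r = (2.883)² × 5152 = 42821.8 km³/s².
The Hohmann ellipse has a_t = (r₁ + r₂)/2 = 16191 km.
At r₁ the circular-orbit speed is v₁ = √(μ/r₁) = 2.8830 km/s.
On the transfer ellipse at r₁, vis-viva equation gives v_p = √[μ(2/r₁ − 1/a_t)] = 3.7388 km/s.
First burn Δv₁ = |v_p − v₁| = 0.8558 km/s.
Circular speed at r₂: v₂ = √(μ/r₂) = 1.254 km/s.
Transfer-orbit speed at r₂: v_a = √[μ(2/r₂ − 1/a_t)] = 0.7074 km/s.
Second burn Δv₂ = |v₂ − v_a| = 0.5466 km/s.
Δv = Δv₁ + Δv₂ = 0.8558 + 0.5466 = 1.402 km/s.

Δv = 1.402 km/s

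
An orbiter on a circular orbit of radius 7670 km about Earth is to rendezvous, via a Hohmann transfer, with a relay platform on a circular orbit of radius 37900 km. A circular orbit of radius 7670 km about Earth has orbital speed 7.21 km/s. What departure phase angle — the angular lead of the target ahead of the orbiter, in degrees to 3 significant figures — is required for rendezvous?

φ = 96.1°

From the circular-orbit relation v² = μ/r at r = 7670 km: μ = v²r = (7.21)² × 7670 = 3.98718×10^5 km³/s².
The Hohmann ellipse has a_t = (r₁ + r₂)/2 = 22785 km.
Transfer time t = π√(a_t³/μ) = 17112 s.
Target angular speed ω₂ = √(μ/r₂³) = 8.5580×10^-5 rad/s.
Angle swept by the target during transfer: ω₂·t = 1.4644 rad = 83.90°.
Arrival is 180° from departure on the ellipse, so φ = 180° − 83.90° = 96.1°.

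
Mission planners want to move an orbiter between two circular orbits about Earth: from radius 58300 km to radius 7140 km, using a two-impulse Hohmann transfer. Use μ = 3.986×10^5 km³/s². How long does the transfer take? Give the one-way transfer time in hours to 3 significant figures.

t = 8.18 hours

Transfer-ellipse semi-major axis a_t = (r₁ + r₂)/2 = (58300 + 7140)/2 = 32720 km.
Half the transfer-orbit period gives t = π√(a_t³/μ) = 29450 s.
Converting: 29450 s ÷ 3600 s/hour = 8.18 hours.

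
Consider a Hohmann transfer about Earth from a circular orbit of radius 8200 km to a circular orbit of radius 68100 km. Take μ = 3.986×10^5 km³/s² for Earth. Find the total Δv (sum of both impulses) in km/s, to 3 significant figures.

The Hohmann ellipse has a_t = (r₁ + r₂)/2 = 38150 km.
Circular speed at r₁: v₁ = √(μ/r₁) = √(3.986×10^5/8200) = 6.972 km/s.
Transfer-orbit speed at r₁ (vis-viva): v_p = √[μ(2/r₁ − 1/a_t)] = 9.315 km/s.
First burn Δv₁ = |v_p − v₁| = 2.343 km/s.
Circular speed at r₂: v₂ = √(μ/r₂) = 2.4193 km/s.
Transfer-orbit speed at r₂: v_a = √[μ(2/r₂ − 1/a_t)] = 1.1216 km/s.
Second burn Δv₂ = |v₂ − v_a| = 1.298 km/s.
Total Δv = Δv₁ + Δv₂ = 3.641 km/s.

Δv = 3.64 km/s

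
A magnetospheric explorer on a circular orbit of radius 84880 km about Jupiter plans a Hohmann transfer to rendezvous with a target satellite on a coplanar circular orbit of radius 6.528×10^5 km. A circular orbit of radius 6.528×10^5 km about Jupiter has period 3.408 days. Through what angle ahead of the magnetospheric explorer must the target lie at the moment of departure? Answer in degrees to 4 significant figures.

φ = 103.6°

From Kepler's third law T² = 4π²r³/μ at r = 6.528×10^5 km, T = 3.408 days = 3.408 × 86400 s = 2.944512×10^5 s: μ = 4π²r³/T² = 1.26670×10^8 km³/s².
Transfer-ellipse semi-major axis a_t = (r₁ + r₂)/2 = (84880 + 6.528×10^5)/2 = 3.6884×10^5 km.
Transfer time t = π√(a_t³/μ) = 62527.4 s.
The target's mean motion on its circular orbit is ω₂ = √(μ/r₂³) = 2.13386×10^-5 rad/s.
Angle swept by the target during transfer: ω₂·t = 1.33425 rad = 76.447°.
The magnetospheric explorer traverses 180° on the transfer ellipse, so the target must lead by 180° − 76.447° = 103.6°.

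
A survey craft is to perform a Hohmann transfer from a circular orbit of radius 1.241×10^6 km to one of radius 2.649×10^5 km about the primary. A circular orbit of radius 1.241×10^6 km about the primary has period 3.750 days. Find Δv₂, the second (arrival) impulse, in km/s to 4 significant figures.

Δv₂ = 14.78 km/s

From Kepler's third law T² = 4π²r³/μ at r = 1.241×10^6 km, T = 3.750 days = 3.750 × 86400 s = 3.240×10^5 s: μ = 4π²r³/T² = 7.18762×10^8 km³/s².
The Hohmann ellipse has a_t = (r₁ + r₂)/2 = 7.5295×10^5 km.
On the circular orbit at r = 2.649×10^5 km, v_c = √(μ/r) = 52.09 km/s.
Vis-viva on the transfer ellipse at r = 2.649×10^5 km gives v_t = √[μ(2/r − 1/a_t)] = 66.87 km/s.
Δv₂ = |v_t − v_c| = |66.87 − 52.09| = 14.78 km/s.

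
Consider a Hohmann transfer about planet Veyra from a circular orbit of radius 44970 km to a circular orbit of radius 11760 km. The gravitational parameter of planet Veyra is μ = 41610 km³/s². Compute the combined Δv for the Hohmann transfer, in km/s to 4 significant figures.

Semi-major axis of the transfer orbit: a_t = (44970 + 11760)/2 = 28365 km.
Circular speed at r₁: v₁ = √(μ/r₁) = √(41610/44970) = 0.96192 km/s.
On the transfer ellipse at r₁, vis-viva equation gives v_a = √[μ(2/r₁ − 1/a_t)] = 0.61937 km/s.
First burn Δv₁ = |v_a − v₁| = 0.34255 km/s.
Circular speed at r₂: v₂ = √(μ/r₂) = 1.88103 km/s.
Transfer-orbit speed at r₂: v_p = √[μ(2/r₂ − 1/a_t)] = 2.36846 km/s.
Second burn Δv₂ = |v₂ − v_p| = 0.48743 km/s.
Total Δv = Δv₁ + Δv₂ = 0.8300 km/s.

Δv = 0.8300 km/s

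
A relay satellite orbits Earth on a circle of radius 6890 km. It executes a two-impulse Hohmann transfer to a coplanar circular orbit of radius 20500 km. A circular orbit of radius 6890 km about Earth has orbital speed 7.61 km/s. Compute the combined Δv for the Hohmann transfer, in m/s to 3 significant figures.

From the circular-orbit relation v² = μ/r at r = 6890 km: μ = v²r = (7.61)² × 6890 = 3.99014×10^5 km³/s².
Semi-major axis of the transfer orbit: a_t = (6890 + 20500)/2 = 13695 km.
At r₁ the circular-orbit speed is v₁ = √(μ/r₁) = 7.6100 km/s.
On the transfer ellipse at r₁, v² = μ(2/r − 1/a) gives v_p = √[μ(2/r₁ − 1/a_t)] = 9.3107 km/s.
First burn Δv₁ = |v_p − v₁| = 1.7007 km/s.
At r₂, v₂ = √(μ/r₂) = 4.4118 km/s.
Transfer-orbit speed at r₂: v_a = √[μ(2/r₂ − 1/a_t)] = 3.1293 km/s.
Second burn Δv₂ = |v₂ − v_a| = 1.2825 km/s.
Total Δv = Δv₁ + Δv₂ = 2.983 km/s.

Δv = 2980 m/s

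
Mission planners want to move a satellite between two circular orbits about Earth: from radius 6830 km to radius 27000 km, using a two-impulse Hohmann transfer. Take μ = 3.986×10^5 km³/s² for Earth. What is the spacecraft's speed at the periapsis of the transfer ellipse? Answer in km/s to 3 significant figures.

v = 9.65 km/s

Transfer-ellipse semi-major axis a_t = (r₁ + r₂)/2 = (6830 + 27000)/2 = 16915 km.
The periapsis of the transfer ellipse is at r = 6830 km.
From the vis-viva equation, v = √[μ(2/r − 1/a_t)] = 9.652 km/s.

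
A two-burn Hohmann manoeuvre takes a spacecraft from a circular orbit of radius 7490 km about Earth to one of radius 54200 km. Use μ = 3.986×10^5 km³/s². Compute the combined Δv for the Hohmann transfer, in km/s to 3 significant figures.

Δv = 3.75 km/s

Semi-major axis of the transfer orbit: a_t = (7490 + 54200)/2 = 30845 km.
At r₁ the circular-orbit speed is v₁ = √(μ/r₁) = 7.295 km/s.
Transfer-orbit speed at r₁ (v² = μ(2/r − 1/a)): v_p = √[μ(2/r₁ − 1/a_t)] = 9.670 km/s.
First burn Δv₁ = |v_p − v₁| = 2.375 km/s.
Circular speed at r₂: v₂ = √(μ/r₂) = 2.712 km/s.
Transfer-orbit speed at r₂: v_a = √[μ(2/r₂ − 1/a_t)] = 1.336 km/s.
Second burn Δv₂ = |v₂ − v_a| = 1.376 km/s.
Δv = Δv₁ + Δv₂ = 2.375 + 1.376 = 3.751 km/s.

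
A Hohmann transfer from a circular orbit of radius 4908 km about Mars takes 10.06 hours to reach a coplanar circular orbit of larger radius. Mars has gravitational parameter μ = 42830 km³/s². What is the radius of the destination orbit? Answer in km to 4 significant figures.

Transfer time t = 10.06 hours = 36216 s, and t = π√(a_t³/μ).
So a_t = (μ t²/π²)^(1/3) = (42830 × (36216)² / π²)^(1/3) = 17855 km.
Since a_t = (r₁ + r₂)/2, r₂ = 2a_t − r₁ = 2×17855 − 4908 = 30802 km.

r₂ = 30800 km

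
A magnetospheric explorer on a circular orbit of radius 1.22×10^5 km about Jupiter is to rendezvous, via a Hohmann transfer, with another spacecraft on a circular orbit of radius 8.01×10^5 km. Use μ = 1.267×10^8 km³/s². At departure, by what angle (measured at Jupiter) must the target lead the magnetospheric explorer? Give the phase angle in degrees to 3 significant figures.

φ = 101°

Transfer-ellipse semi-major axis a_t = (r₁ + r₂)/2 = (1.220×10^5 + 8.010×10^5)/2 = 4.615×10^5 km.
Transfer time t = π√(a_t³/μ) = 87500 s.
Target angular speed ω₂ = √(μ/r₂³) = 1.570×10^-5 rad/s.
Angle swept by the target during transfer: ω₂·t = 1.374 rad = 78.72°.
Arrival is 180° from departure on the ellipse, so φ = 180° − 78.72° = 101°.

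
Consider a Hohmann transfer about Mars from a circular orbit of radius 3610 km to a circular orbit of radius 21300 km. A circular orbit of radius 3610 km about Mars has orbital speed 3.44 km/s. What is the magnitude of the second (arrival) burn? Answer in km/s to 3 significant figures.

From the circular-orbit relation v² = μ/r at r = 3610 km: μ = v²r = (3.44)² × 3610 = 42719.3 km³/s².
Transfer-ellipse semi-major axis a_t = (r₁ + r₂)/2 = (3610 + 21300)/2 = 12455 km.
On the circular orbit at r = 21300 km, v_c = √(μ/r) = 1.4162 km/s.
Transfer-orbit speed at the same r (vis-viva, a = a_t): v_t = √[μ(2/r − 1/a_t)] = 0.76244 km/s.
Δv₂ = |v_t − v_c| = |0.76244 − 1.4162| = 0.6538 km/s.

Δv₂ = 0.654 km/s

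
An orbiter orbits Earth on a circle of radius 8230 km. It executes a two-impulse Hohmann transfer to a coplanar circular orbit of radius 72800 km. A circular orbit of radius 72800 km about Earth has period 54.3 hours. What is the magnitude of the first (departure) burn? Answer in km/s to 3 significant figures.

From Kepler's third law T² = 4π²r³/μ at r = 72800 km, T = 54.3 hours = 54.3 × 3600 s = 1.9548×10^5 s: μ = 4π²r³/T² = 3.98611×10^5 km³/s².
Transfer-ellipse semi-major axis a_t = (r₁ + r₂)/2 = (8230 + 72800)/2 = 40515 km.
On the circular orbit at r = 8230 km, v_c = √(μ/r) = 6.95945 km/s.
Vis-viva on the transfer ellipse at r = 8230 km gives v_t = √[μ(2/r − 1/a_t)] = 9.32894 km/s.
Δv₁ = |v_t − v_c| = |9.32894 − 6.95945| = 2.369 km/s.

Δv₁ = 2.37 km/s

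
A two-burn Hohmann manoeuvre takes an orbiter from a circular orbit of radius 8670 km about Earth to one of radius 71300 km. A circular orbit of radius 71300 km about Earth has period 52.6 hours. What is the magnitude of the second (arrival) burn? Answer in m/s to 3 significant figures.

Δv₂ = 1260 m/s

From Kepler's third law T² = 4π²r³/μ at r = 71300 km, T = 52.6 hours = 52.6 × 3600 s = 1.8936×10^5 s: μ = 4π²r³/T² = 3.99073×10^5 km³/s².
The Hohmann ellipse has a_t = (r₁ + r₂)/2 = 39985 km.
Circular speed at r = 71300 km: v_c = √(μ/r) = 2.366 km/s.
Vis-viva on the transfer ellipse at r = 71300 km gives v_t = √[μ(2/r − 1/a_t)] = 1.102 km/s.
Δv₂ = |v_t − v_c| = |1.102 − 2.366| = 1.264 km/s.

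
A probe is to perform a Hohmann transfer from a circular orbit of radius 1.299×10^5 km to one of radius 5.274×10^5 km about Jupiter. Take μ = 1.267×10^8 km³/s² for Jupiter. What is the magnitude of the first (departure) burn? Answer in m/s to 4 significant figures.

Semi-major axis of the transfer orbit: a_t = (1.299×10^5 + 5.274×10^5)/2 = 3.2865×10^5 km.
On the circular orbit at r = 1.299×10^5 km, v_c = √(μ/r) = 31.231 km/s.
Vis-viva on the transfer ellipse at r = 1.299×10^5 km gives v_t = √[μ(2/r − 1/a_t)] = 39.563 km/s.
Δv₁ = |v_t − v_c| = |39.563 − 31.231| = 8.332 km/s.

Δv₁ = 8332 m/s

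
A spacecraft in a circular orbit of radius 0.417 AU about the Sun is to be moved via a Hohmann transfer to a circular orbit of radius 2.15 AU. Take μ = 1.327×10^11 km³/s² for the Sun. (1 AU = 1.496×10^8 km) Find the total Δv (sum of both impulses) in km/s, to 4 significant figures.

In km: r₁ = 0.417 × 1.496×10^8 = 6.23832×10^7 km; r₂ = 2.15 × 1.496×10^8 = 3.2164×10^8 km.
Semi-major axis of the transfer orbit: a_t = (6.23832×10^7 + 3.2164×10^8)/2 = 1.920116×10^8 km.
At r₁ the circular-orbit speed is v₁ = √(μ/r₁) = 46.121 km/s.
Transfer-orbit speed at r₁ (vis-viva): v_p = √[μ(2/r₁ − 1/a_t)] = 59.693 km/s.
First burn Δv₁ = |v_p − v₁| = 13.572 km/s.
Circular speed at r₂: v₂ = √(μ/r₂) = 20.3119 km/s.
Transfer-orbit speed at r₂: v_a = √[μ(2/r₂ − 1/a_t)] = 11.5777 km/s.
Second burn Δv₂ = |v₂ − v_a| = 8.7342 km/s.
Total Δv = Δv₁ + Δv₂ = 22.31 km/s.

Δv = 22.31 km/s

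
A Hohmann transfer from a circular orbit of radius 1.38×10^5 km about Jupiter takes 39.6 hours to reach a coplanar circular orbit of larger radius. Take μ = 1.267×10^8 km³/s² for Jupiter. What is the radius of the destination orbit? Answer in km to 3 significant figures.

r₂ = 1.14×10^6 km

Transfer time t = 39.6 hours = 1.4256×10^5 s, and t = π√(a_t³/μ).
So a_t = (μ t²/π²)^(1/3) = (1.267×10^8 × (1.4256×10^5)² / π²)^(1/3) = 6.3899×10^5 km.
Since a_t = (r₁ + r₂)/2, r₂ = 2a_t − r₁ = 2×6.3899×10^5 − 1.380×10^5 = 1.13998×10^6 km.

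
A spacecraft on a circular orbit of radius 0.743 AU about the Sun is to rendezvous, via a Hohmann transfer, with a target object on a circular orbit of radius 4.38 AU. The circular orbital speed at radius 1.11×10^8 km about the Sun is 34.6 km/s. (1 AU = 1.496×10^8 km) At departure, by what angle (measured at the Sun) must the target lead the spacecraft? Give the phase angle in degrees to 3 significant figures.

φ = 99.5°

From the circular-orbit relation v² = μ/r at r = 1.11×10^8 km: μ = v²r = (34.6)² × 1.11×10^8 = 1.32885×10^11 km³/s².
In km: r₁ = 0.743 × 1.496×10^8 = 1.111528×10^8 km; r₂ = 4.38 × 1.496×10^8 = 6.55248×10^8 km.
The Hohmann ellipse has a_t = (r₁ + r₂)/2 = 3.832004×10^8 km.
The half-period of the transfer ellipse is t = π√(a_t³/μ) = 6.465×10^7 s.
The target's mean motion on its circular orbit is ω₂ = √(μ/r₂³) = 2.173×10^-8 rad/s.
Angle swept by the target during transfer: ω₂·t = 1.405 rad = 80.50°.
Arrival is 180° from departure on the ellipse, so φ = 180° − 80.50° = 99.5°.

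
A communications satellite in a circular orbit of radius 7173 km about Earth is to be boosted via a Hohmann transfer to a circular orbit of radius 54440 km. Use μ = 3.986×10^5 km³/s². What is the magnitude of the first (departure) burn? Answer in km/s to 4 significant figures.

Δv₁ = 2.455 km/s

The Hohmann ellipse has a_t = (r₁ + r₂)/2 = 30806.5 km.
On the circular orbit at r = 7173 km, v_c = √(μ/r) = 7.4545 km/s.
Vis-viva on the transfer ellipse at r = 7173 km gives v_t = √[μ(2/r − 1/a_t)] = 9.9096 km/s.
Δv₁ = |v_t − v_c| = |9.9096 − 7.4545| = 2.455 km/s.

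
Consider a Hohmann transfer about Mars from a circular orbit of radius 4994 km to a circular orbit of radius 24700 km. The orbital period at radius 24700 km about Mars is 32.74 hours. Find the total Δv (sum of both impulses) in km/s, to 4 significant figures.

Δv = 1.402 km/s

From Kepler's third law T² = 4π²r³/μ at r = 24700 km, T = 32.74 hours = 32.74 × 3600 s = 1.17864×10^5 s: μ = 4π²r³/T² = 42824.1 km³/s².
The Hohmann ellipse has a_t = (r₁ + r₂)/2 = 14847 km.
Circular speed at r₁: v₁ = √(μ/r₁) = √(42824.1/4994) = 2.9283 km/s.
On the transfer ellipse at r₁, vis-viva gives v_p = √[μ(2/r₁ − 1/a_t)] = 3.7770 km/s.
First burn Δv₁ = |v_p − v₁| = 0.8487 km/s.
Circular speed at r₂: v₂ = √(μ/r₂) = 1.31673 km/s.
Transfer-orbit speed at r₂: v_a = √[μ(2/r₂ − 1/a_t)] = 0.763661 km/s.
Second burn Δv₂ = |v₂ − v_a| = 0.5531 km/s.
Total Δv = Δv₁ + Δv₂ = 1.402 km/s.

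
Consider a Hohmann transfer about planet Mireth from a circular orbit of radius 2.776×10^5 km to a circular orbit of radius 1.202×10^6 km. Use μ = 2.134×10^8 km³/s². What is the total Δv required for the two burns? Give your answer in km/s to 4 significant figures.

Δv = 12.78 km/s

Transfer-ellipse semi-major axis a_t = (r₁ + r₂)/2 = (2.776×10^5 + 1.202×10^6)/2 = 7.398×10^5 km.
At r₁ the circular-orbit speed is v₁ = √(μ/r₁) = 27.726 km/s.
Transfer-orbit speed at r₁ (vis-viva equation): v_p = √[μ(2/r₁ − 1/a_t)] = 35.341 km/s.
First burn Δv₁ = |v_p − v₁| = 7.615 km/s.
At r₂, v₂ = √(μ/r₂) = 13.324 km/s.
Transfer-orbit speed at r₂: v_a = √[μ(2/r₂ − 1/a_t)] = 8.1620 km/s.
Second burn Δv₂ = |v₂ − v_a| = 5.162 km/s.
Δv = Δv₁ + Δv₂ = 7.615 + 5.162 = 12.78 km/s.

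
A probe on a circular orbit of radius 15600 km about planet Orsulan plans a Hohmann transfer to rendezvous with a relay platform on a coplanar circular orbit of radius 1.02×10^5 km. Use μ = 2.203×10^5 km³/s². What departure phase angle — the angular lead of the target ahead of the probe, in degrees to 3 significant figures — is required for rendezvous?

Transfer-ellipse semi-major axis a_t = (r₁ + r₂)/2 = (15600 + 1.020×10^5)/2 = 58800 km.
Transfer time t = π√(a_t³/μ) = 95440 s.
The target's mean motion on its circular orbit is ω₂ = √(μ/r₂³) = 1.441×10^-5 rad/s.
Angle swept by the target during transfer: ω₂·t = 1.375 rad = 78.78°.
The probe traverses 180° on the transfer ellipse, so the target must lead by 180° − 78.78° = 101°.

φ = 101°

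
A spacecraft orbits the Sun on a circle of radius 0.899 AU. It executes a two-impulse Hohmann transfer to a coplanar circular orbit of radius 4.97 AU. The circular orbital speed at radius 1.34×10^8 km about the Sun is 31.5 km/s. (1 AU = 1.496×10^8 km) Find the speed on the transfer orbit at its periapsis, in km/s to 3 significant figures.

v = 40.9 km/s

From the circular-orbit relation v² = μ/r at r = 1.34×10^8 km: μ = v²r = (31.5)² × 1.34×10^8 = 1.32962×10^11 km³/s².
In km: r₁ = 0.899 × 1.496×10^8 = 1.344904×10^8 km; r₂ = 4.97 × 1.496×10^8 = 7.43512×10^8 km.
Semi-major axis of the transfer orbit: a_t = (1.344904×10^8 + 7.43512×10^8)/2 = 4.390012×10^8 km.
At periapsis, r = 1.344904×10^8 km.
Applying v² = μ(2/r − 1/a_t): v = 40.92 km/s.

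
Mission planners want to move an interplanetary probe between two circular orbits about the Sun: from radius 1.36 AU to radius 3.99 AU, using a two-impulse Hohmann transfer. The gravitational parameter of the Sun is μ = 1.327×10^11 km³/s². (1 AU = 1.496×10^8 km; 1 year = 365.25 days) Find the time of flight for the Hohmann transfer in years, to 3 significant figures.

In km: r₁ = 1.36 × 1.496×10^8 = 2.03456×10^8 km; r₂ = 3.99 × 1.496×10^8 = 5.96904×10^8 km.
Transfer-ellipse semi-major axis a_t = (r₁ + r₂)/2 = (2.03456×10^8 + 5.96904×10^8)/2 = 4.0018×10^8 km.
By Kepler's third law the transfer-orbit period is T = 2π√(a_t³/μ), so t = T/2 = 6.904×10^7 s.
Converting: 6.904×10^7 s ÷ 3.15576×10^7 s/year (365.25 × 86400) = 2.19 years.

t = 2.19 years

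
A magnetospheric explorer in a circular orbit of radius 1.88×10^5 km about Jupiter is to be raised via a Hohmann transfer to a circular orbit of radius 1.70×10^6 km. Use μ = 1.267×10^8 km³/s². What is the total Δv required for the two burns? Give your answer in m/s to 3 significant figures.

Δv = 13700 m/s

The Hohmann ellipse has a_t = (r₁ + r₂)/2 = 9.440×10^5 km.
At r₁ the circular-orbit speed is v₁ = √(μ/r₁) = 25.9603 km/s.
Transfer-orbit speed at r₁ (v² = μ(2/r − 1/a)): v_p = √[μ(2/r₁ − 1/a_t)] = 34.8376 km/s.
First burn Δv₁ = |v_p − v₁| = 8.877 km/s.
Circular speed at r₂: v₂ = √(μ/r₂) = 8.633 km/s.
Transfer-orbit speed at r₂: v_a = √[μ(2/r₂ − 1/a_t)] = 3.853 km/s.
Second burn Δv₂ = |v₂ − v_a| = 4.780 km/s.
Total Δv = Δv₁ + Δv₂ = 13.66 km/s.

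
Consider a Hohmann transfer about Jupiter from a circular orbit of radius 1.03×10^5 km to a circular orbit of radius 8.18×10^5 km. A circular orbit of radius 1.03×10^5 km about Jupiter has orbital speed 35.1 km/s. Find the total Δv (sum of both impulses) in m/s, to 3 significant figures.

From the circular-orbit relation v² = μ/r at r = 1.03×10^5 km: μ = v²r = (35.1)² × 1.03×10^5 = 1.26897×10^8 km³/s².
Transfer-ellipse semi-major axis a_t = (r₁ + r₂)/2 = (1.030×10^5 + 8.180×10^5)/2 = 4.605×10^5 km.
At r₁ the circular-orbit speed is v₁ = √(μ/r₁) = 35.100 km/s.
On the transfer ellipse at r₁, v² = μ(2/r − 1/a) gives v_p = √[μ(2/r₁ − 1/a_t)] = 46.781 km/s.
First burn Δv₁ = |v_p − v₁| = 11.681 km/s.
At r₂, v₂ = √(μ/r₂) = 12.45515 km/s.
Transfer-orbit speed at r₂: v_a = √[μ(2/r₂ − 1/a_t)] = 5.890510 km/s.
Second burn Δv₂ = |v₂ − v_a| = 6.5646 km/s.
Total Δv = Δv₁ + Δv₂ = 18.25 km/s.

Δv = 18200 m/s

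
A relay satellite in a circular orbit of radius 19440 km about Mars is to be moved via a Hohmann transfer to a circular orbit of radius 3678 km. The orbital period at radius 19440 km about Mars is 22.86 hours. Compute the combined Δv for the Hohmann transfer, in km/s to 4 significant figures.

Δv = 1.660 km/s

From Kepler's third law T² = 4π²r³/μ at r = 19440 km, T = 22.86 hours = 22.86 × 3600 s = 82296 s: μ = 4π²r³/T² = 42824.4 km³/s².
Transfer-ellipse semi-major axis a_t = (r₁ + r₂)/2 = (19440 + 3678)/2 = 11559 km.
Circular speed at r₁: v₁ = √(μ/r₁) = √(42824.4/19440) = 1.4842 km/s.
Transfer-orbit speed at r₁ (v² = μ(2/r − 1/a)): v_a = √[μ(2/r₁ − 1/a_t)] = 0.83723 km/s.
First burn Δv₁ = |v_a − v₁| = 0.6470 km/s.
Circular speed at r₂: v₂ = √(μ/r₂) = 3.412 km/s.
Transfer-orbit speed at r₂: v_p = √[μ(2/r₂ − 1/a_t)] = 4.425 km/s.
Second burn Δv₂ = |v₂ − v_p| = 1.013 km/s.
Total Δv = Δv₁ + Δv₂ = 1.660 km/s.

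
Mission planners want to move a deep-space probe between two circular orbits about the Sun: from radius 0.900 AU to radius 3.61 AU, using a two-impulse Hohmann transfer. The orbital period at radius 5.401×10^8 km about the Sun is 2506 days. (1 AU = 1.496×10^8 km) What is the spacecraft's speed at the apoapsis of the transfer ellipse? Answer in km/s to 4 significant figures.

v = 9.902 km/s

From Kepler's third law T² = 4π²r³/μ at r = 5.401×10^8 km, T = 2506 days = 2506 × 86400 s = 2.165184×10^8 s: μ = 4π²r³/T² = 1.32676×10^11 km³/s².
In km: r₁ = 0.900 × 1.496×10^8 = 1.3464×10^8 km; r₂ = 3.61 × 1.496×10^8 = 5.40056×10^8 km.
The Hohmann ellipse has a_t = (r₁ + r₂)/2 = 3.37348×10^8 km.
At apoapsis, r = 5.40056×10^8 km.
Vis-viva: v = √[μ(2/r − 1/a_t)] = √[1.32676×10^11 × (2/5.40056×10^8 − 1/3.37348×10^8)] = 9.902 km/s.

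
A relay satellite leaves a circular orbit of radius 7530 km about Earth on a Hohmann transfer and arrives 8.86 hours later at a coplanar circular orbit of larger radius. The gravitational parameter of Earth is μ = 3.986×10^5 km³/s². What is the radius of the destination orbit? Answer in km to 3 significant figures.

Transfer time t = 8.86 hours = 31896 s, and t = π√(a_t³/μ).
So a_t = (μ t²/π²)^(1/3) = (3.986×10^5 × (31896)² / π²)^(1/3) = 34507 km.
Since a_t = (r₁ + r₂)/2, r₂ = 2a_t − r₁ = 2×34507 − 7530 = 61484 km.

r₂ = 61500 km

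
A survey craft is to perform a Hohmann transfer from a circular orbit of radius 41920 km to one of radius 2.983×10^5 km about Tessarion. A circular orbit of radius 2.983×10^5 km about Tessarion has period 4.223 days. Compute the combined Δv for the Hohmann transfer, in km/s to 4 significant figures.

Δv = 7.030 km/s

From Kepler's third law T² = 4π²r³/μ at r = 2.983×10^5 km, T = 4.223 days = 4.223 × 86400 s = 3.648672×10^5 s: μ = 4π²r³/T² = 7.87136×10^6 km³/s².
The Hohmann ellipse has a_t = (r₁ + r₂)/2 = 1.7011×10^5 km.
Circular speed at r₁: v₁ = √(μ/r₁) = √(7.87136×10^6/41920) = 13.703 km/s.
Transfer-orbit speed at r₁ (vis-viva equation): v_p = √[μ(2/r₁ − 1/a_t)] = 18.146 km/s.
First burn Δv₁ = |v_p − v₁| = 4.443 km/s.
At r₂, v₂ = √(μ/r₂) = 5.137 km/s.
Transfer-orbit speed at r₂: v_a = √[μ(2/r₂ − 1/a_t)] = 2.550 km/s.
Second burn Δv₂ = |v₂ − v_a| = 2.587 km/s.
Total Δv = Δv₁ + Δv₂ = 7.030 km/s.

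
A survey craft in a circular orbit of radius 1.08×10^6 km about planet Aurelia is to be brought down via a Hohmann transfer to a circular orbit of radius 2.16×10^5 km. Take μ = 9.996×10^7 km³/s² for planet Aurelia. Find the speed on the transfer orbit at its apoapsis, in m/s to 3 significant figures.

v = 5550 m/s

The Hohmann ellipse has a_t = (r₁ + r₂)/2 = 6.480×10^5 km.
The apoapsis of the transfer ellipse is at r = 1.080×10^6 km.
From the vis-viva equation, v = √[μ(2/r − 1/a_t)] = 5.554 km/s.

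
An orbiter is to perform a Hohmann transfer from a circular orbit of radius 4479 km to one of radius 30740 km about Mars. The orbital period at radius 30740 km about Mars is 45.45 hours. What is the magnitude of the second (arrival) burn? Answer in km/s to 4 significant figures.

From Kepler's third law T² = 4π²r³/μ at r = 30740 km, T = 45.45 hours = 45.45 × 3600 s = 1.6362×10^5 s: μ = 4π²r³/T² = 42835.0 km³/s².
Semi-major axis of the transfer orbit: a_t = (4479 + 30740)/2 = 17609.5 km.
On the circular orbit at r = 30740 km, v_c = √(μ/r) = 1.1804 km/s.
Vis-viva on the transfer ellipse at r = 30740 km gives v_t = √[μ(2/r − 1/a_t)] = 0.59534 km/s.
Δv₂ = |v_t − v_c| = |0.59534 − 1.1804| = 0.5851 km/s.

Δv₂ = 0.5851 km/s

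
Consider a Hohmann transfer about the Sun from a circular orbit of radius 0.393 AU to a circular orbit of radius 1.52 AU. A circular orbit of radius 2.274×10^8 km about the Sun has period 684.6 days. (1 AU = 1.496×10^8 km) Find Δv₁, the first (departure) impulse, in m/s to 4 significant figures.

Δv₁ = 12380 m/s

From Kepler's third law T² = 4π²r³/μ at r = 2.274×10^8 km, T = 684.6 days = 684.6 × 86400 s = 5.914944×10^7 s: μ = 4π²r³/T² = 1.32687×10^11 km³/s².
In km: r₁ = 0.393 × 1.496×10^8 = 5.87928×10^7 km; r₂ = 1.52 × 1.496×10^8 = 2.27392×10^8 km.
Transfer-ellipse semi-major axis a_t = (r₁ + r₂)/2 = (5.87928×10^7 + 2.27392×10^8)/2 = 1.430924×10^8 km.
On the circular orbit at r = 5.87928×10^7 km, v_c = √(μ/r) = 47.51 km/s.
Vis-viva on the transfer ellipse at r = 5.87928×10^7 km gives v_t = √[μ(2/r − 1/a_t)] = 59.89 km/s.
Δv₁ = |v_t − v_c| = |59.89 − 47.51| = 12.38 km/s.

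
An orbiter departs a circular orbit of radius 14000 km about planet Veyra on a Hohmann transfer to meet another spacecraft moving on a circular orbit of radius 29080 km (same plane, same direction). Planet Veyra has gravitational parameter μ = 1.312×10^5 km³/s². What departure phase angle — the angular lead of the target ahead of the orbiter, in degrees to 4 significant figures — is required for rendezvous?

Transfer-ellipse semi-major axis a_t = (r₁ + r₂)/2 = (14000 + 29080)/2 = 21540 km.
The half-period of the transfer ellipse is t = π√(a_t³/μ) = 27420 s.
Target angular speed ω₂ = √(μ/r₂³) = 7.304×10^-5 rad/s.
Angle swept by the target during transfer: ω₂·t = 2.0028 rad = 114.75°.
Arrival is 180° from departure on the ellipse, so φ = 180° − 114.75° = 65.25°.

φ = 65.25°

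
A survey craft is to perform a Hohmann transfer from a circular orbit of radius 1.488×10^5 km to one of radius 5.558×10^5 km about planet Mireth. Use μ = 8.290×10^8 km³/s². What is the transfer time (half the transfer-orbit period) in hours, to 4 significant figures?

t = 6.338 hours

Semi-major axis of the transfer orbit: a_t = (1.488×10^5 + 5.558×10^5)/2 = 3.523×10^5 km.
Half the transfer-orbit period gives t = π√(a_t³/μ) = 22816 s.
Converting: 22816 s ÷ 3600 s/hour = 6.338 hours.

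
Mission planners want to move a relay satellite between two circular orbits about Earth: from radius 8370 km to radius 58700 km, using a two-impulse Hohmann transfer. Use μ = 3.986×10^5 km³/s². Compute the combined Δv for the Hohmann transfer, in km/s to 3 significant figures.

The Hohmann ellipse has a_t = (r₁ + r₂)/2 = 33535 km.
At r₁ the circular-orbit speed is v₁ = √(μ/r₁) = 6.901 km/s.
On the transfer ellipse at r₁, vis-viva gives v_p = √[μ(2/r₁ − 1/a_t)] = 9.130 km/s.
First burn Δv₁ = |v_p − v₁| = 2.229 km/s.
At r₂, v₂ = √(μ/r₂) = 2.606 km/s.
Transfer-orbit speed at r₂: v_a = √[μ(2/r₂ − 1/a_t)] = 1.302 km/s.
Second burn Δv₂ = |v₂ − v_a| = 1.304 km/s.
Total Δv = Δv₁ + Δv₂ = 3.533 km/s.

Δv = 3.53 km/s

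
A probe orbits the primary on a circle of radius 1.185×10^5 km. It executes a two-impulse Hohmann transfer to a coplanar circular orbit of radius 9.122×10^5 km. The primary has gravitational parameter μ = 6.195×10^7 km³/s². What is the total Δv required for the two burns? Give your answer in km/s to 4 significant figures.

Semi-major axis of the transfer orbit: a_t = (1.185×10^5 + 9.122×10^5)/2 = 5.1535×10^5 km.
Circular speed at r₁: v₁ = √(μ/r₁) = √(6.195×10^7/1.185×10^5) = 22.8645 km/s.
Transfer-orbit speed at r₁ (v² = μ(2/r − 1/a)): v_p = √[μ(2/r₁ − 1/a_t)] = 30.4197 km/s.
First burn Δv₁ = |v_p − v₁| = 7.555 km/s.
Circular speed at r₂: v₂ = √(μ/r₂) = 8.241 km/s.
Transfer-orbit speed at r₂: v_a = √[μ(2/r₂ − 1/a_t)] = 3.952 km/s.
Second burn Δv₂ = |v₂ − v_a| = 4.289 km/s.
Δv = Δv₁ + Δv₂ = 7.555 + 4.289 = 11.84 km/s.

Δv = 11.84 km/s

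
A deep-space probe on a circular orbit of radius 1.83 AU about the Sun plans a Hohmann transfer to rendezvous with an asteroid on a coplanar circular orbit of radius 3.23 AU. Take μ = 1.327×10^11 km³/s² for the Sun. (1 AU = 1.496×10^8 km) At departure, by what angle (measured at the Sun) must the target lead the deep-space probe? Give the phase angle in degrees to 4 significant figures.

In km: r₁ = 1.83 × 1.496×10^8 = 2.73768×10^8 km; r₂ = 3.23 × 1.496×10^8 = 4.83208×10^8 km.
The Hohmann ellipse has a_t = (r₁ + r₂)/2 = 3.78488×10^8 km.
The half-period of the transfer ellipse is t = π√(a_t³/μ) = 6.3503×10^7 s.
The target's mean motion on its circular orbit is ω₂ = √(μ/r₂³) = 3.4295×10^-8 rad/s.
Angle swept by the target during transfer: ω₂·t = 2.1778 rad = 124.78°.
Arrival is 180° from departure on the ellipse, so φ = 180° − 124.78° = 55.22°.

φ = 55.22°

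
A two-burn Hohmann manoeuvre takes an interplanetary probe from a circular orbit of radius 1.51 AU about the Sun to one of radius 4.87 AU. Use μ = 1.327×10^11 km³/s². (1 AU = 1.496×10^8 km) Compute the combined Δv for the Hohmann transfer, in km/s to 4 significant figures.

In km: r₁ = 1.51 × 1.496×10^8 = 2.25896×10^8 km; r₂ = 4.87 × 1.496×10^8 = 7.28552×10^8 km.
Semi-major axis of the transfer orbit: a_t = (2.25896×10^8 + 7.28552×10^8)/2 = 4.77224×10^8 km.
Circular speed at r₁: v₁ = √(μ/r₁) = √(1.327×10^11/2.25896×10^8) = 24.2371 km/s.
On the transfer ellipse at r₁, vis-viva gives v_p = √[μ(2/r₁ − 1/a_t)] = 29.9468 km/s.
First burn Δv₁ = |v_p − v₁| = 5.7097 km/s.
Circular speed at r₂: v₂ = √(μ/r₂) = 13.496004 km/s.
Transfer-orbit speed at r₂: v_a = √[μ(2/r₂ − 1/a_t)] = 9.2853508 km/s.
Second burn Δv₂ = |v₂ − v_a| = 4.2107 km/s.
Total Δv = Δv₁ + Δv₂ = 9.920 km/s.

Δv = 9.920 km/s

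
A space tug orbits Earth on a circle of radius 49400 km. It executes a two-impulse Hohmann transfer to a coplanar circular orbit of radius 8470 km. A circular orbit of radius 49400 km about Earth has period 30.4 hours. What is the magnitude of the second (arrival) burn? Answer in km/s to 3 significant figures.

Δv₂ = 2.10 km/s

From Kepler's third law T² = 4π²r³/μ at r = 49400 km, T = 30.4 hours = 30.4 × 3600 s = 1.0944×10^5 s: μ = 4π²r³/T² = 3.97364×10^5 km³/s².
Semi-major axis of the transfer orbit: a_t = (49400 + 8470)/2 = 28935 km.
On the circular orbit at r = 8470 km, v_c = √(μ/r) = 6.8494 km/s.
Vis-viva on the transfer ellipse at r = 8470 km gives v_t = √[μ(2/r − 1/a_t)] = 8.9496 km/s.
Δv₂ = |v_t − v_c| = |8.9496 − 6.8494| = 2.100 km/s.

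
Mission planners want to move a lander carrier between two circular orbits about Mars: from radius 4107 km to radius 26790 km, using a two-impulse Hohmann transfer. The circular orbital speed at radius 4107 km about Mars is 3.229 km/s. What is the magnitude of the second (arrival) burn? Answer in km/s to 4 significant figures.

Δv₂ = 0.6124 km/s

From the circular-orbit relation v² = μ/r at r = 4107 km: μ = v²r = (3.229)² × 4107 = 42821.4 km³/s².
The Hohmann ellipse has a_t = (r₁ + r₂)/2 = 15448.5 km.
On the circular orbit at r = 26790 km, v_c = √(μ/r) = 1.2643 km/s.
Vis-viva on the transfer ellipse at r = 26790 km gives v_t = √[μ(2/r − 1/a_t)] = 0.65187 km/s.
Δv₂ = |v_t − v_c| = |0.65187 − 1.2643| = 0.6124 km/s.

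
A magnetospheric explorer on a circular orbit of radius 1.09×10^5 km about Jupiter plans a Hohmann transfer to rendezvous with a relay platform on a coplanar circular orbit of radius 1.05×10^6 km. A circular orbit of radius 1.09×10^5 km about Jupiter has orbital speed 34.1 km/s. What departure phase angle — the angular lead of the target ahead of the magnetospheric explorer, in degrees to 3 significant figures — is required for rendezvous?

φ = 106°

From the circular-orbit relation v² = μ/r at r = 1.09×10^5 km: μ = v²r = (34.1)² × 1.09×10^5 = 1.26746×10^8 km³/s².
The Hohmann ellipse has a_t = (r₁ + r₂)/2 = 5.795×10^5 km.
The half-period of the transfer ellipse is t = π√(a_t³/μ) = 1.231×10^5 s.
Target angular speed ω₂ = √(μ/r₂³) = 1.046×10^-5 rad/s.
Angle swept by the target during transfer: ω₂·t = 1.288 rad = 73.80°.
The magnetospheric explorer traverses 180° on the transfer ellipse, so the target must lead by 180° − 73.80° = 106°.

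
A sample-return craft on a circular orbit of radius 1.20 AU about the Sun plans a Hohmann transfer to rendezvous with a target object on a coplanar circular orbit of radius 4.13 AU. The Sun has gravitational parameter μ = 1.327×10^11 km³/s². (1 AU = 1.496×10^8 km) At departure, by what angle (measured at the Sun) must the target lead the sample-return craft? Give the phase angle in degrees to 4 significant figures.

φ = 86.70°

In km: r₁ = 1.20 × 1.496×10^8 = 1.7952×10^8 km; r₂ = 4.13 × 1.496×10^8 = 6.17848×10^8 km.
Semi-major axis of the transfer orbit: a_t = (1.7952×10^8 + 6.17848×10^8)/2 = 3.98684×10^8 km.
The half-period of the transfer ellipse is t = π√(a_t³/μ) = 6.865×10^7 s.
Target angular speed ω₂ = √(μ/r₂³) = 2.372×10^-8 rad/s.
Angle swept by the target during transfer: ω₂·t = 1.6284 rad = 93.30°.
Arrival is 180° from departure on the ellipse, so φ = 180° − 93.30° = 86.70°.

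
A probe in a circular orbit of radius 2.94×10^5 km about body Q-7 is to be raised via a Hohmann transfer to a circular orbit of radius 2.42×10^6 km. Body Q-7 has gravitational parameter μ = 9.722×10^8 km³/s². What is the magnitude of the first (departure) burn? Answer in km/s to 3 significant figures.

Semi-major axis of the transfer orbit: a_t = (2.940×10^5 + 2.420×10^6)/2 = 1.357×10^6 km.
On the circular orbit at r = 2.940×10^5 km, v_c = √(μ/r) = 57.50 km/s.
Transfer-orbit speed at the same r (vis-viva, a = a_t): v_t = √[μ(2/r − 1/a_t)] = 76.79 km/s.
Δv₁ = |v_t − v_c| = |76.79 − 57.50| = 19.29 km/s.

Δv₁ = 19.3 km/s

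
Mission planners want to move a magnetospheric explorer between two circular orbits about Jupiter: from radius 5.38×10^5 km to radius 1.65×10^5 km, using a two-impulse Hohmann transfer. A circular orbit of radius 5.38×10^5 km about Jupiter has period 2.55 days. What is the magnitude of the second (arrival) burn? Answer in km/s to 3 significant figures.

Δv₂ = 6.57 km/s

From Kepler's third law T² = 4π²r³/μ at r = 5.38×10^5 km, T = 2.55 days = 2.55 × 86400 s = 2.2032×10^5 s: μ = 4π²r³/T² = 1.26648×10^8 km³/s².
Semi-major axis of the transfer orbit: a_t = (5.380×10^5 + 1.650×10^5)/2 = 3.515×10^5 km.
Circular speed at r = 1.650×10^5 km: v_c = √(μ/r) = 27.705 km/s.
Vis-viva on the transfer ellipse at r = 1.650×10^5 km gives v_t = √[μ(2/r − 1/a_t)] = 34.276 km/s.
Δv₂ = |v_t − v_c| = |34.276 − 27.705| = 6.571 km/s.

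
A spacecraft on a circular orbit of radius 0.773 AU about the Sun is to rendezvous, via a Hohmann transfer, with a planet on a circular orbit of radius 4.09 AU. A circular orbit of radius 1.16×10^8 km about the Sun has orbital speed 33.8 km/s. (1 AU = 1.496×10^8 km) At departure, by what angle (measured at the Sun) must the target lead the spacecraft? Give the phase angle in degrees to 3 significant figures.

φ = 97.5°

From the circular-orbit relation v² = μ/r at r = 1.16×10^8 km: μ = v²r = (33.8)² × 1.16×10^8 = 1.32523×10^11 km³/s².
In km: r₁ = 0.773 × 1.496×10^8 = 1.156408×10^8 km; r₂ = 4.09 × 1.496×10^8 = 6.11864×10^8 km.
The Hohmann ellipse has a_t = (r₁ + r₂)/2 = 3.637524×10^8 km.
Transfer time t = π√(a_t³/μ) = 5.987×10^7 s.
Target angular speed ω₂ = √(μ/r₂³) = 2.405×10^-8 rad/s.
Angle swept by the target during transfer: ω₂·t = 1.440 rad = 82.51°.
Arrival is 180° from departure on the ellipse, so φ = 180° − 82.51° = 97.5°.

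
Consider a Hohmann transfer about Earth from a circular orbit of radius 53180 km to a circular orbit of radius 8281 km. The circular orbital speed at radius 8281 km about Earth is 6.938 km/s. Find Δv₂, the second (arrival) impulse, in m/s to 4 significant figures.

Δv₂ = 2189 m/s

From the circular-orbit relation v² = μ/r at r = 8281 km: μ = v²r = (6.938)² × 8281 = 3.98613×10^5 km³/s².
Transfer-ellipse semi-major axis a_t = (r₁ + r₂)/2 = (53180 + 8281)/2 = 30730.5 km.
Circular speed at r = 8281 km: v_c = √(μ/r) = 6.938 km/s.
Vis-viva on the transfer ellipse at r = 8281 km gives v_t = √[μ(2/r − 1/a_t)] = 9.127 km/s.
Δv₂ = |v_t − v_c| = |9.127 − 6.938| = 2.189 km/s.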